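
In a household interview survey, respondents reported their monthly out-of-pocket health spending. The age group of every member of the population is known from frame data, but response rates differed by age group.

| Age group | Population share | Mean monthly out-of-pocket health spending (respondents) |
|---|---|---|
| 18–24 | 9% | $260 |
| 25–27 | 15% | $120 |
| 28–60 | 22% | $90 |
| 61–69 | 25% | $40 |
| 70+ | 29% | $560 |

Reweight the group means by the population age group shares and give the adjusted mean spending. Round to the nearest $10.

Post-stratification weights by population share, not respondent share:
  18–24: 0.09 × 260 = 23.4
  25–27: 0.15 × 120 = 18
  28–60: 0.22 × 90 = 19.8
  61–69: 0.25 × 40 = 10
  70+: 0.29 × 560 = 162.4
Post-stratified estimate = 233.6 → $230.

$230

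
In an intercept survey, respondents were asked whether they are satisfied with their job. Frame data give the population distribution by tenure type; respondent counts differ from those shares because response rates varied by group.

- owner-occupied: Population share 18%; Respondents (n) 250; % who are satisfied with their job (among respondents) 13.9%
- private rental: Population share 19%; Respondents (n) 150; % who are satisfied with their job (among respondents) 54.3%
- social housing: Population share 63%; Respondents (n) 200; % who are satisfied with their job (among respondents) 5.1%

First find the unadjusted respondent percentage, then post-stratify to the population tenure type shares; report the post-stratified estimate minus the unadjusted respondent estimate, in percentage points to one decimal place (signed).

-5.0 percentage points

Unadjusted (pooled respondent) estimate weights by respondent counts:
  (250/600)×13.9 + (150/600)×54.3 + (200/600)×5.1 = 21.0667%
Post-stratifying to population shares instead:
  0.18×13.9 + 0.19×54.3 + 0.63×5.1 = 16.032%
Difference = 16.032 − 21.0667 = -5.0347 pp.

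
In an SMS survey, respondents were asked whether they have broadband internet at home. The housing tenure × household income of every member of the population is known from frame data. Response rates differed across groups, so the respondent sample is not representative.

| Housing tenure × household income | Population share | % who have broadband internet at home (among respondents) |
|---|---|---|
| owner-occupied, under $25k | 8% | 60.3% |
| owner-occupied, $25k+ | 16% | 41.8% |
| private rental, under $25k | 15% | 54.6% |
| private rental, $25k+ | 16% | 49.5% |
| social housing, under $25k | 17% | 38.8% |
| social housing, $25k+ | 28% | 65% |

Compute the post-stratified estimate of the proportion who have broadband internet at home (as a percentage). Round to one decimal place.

52.4%

Each cell contributes population-share × respondent value:
  owner-occupied, under $25k: 0.08 × 60.3 = 4.824
  owner-occupied, $25k+: 0.16 × 41.8 = 6.688
  private rental, under $25k: 0.15 × 54.6 = 8.19
  private rental, $25k+: 0.16 × 49.5 = 7.92
  social housing, under $25k: 0.17 × 38.8 = 6.596
  social housing, $25k+: 0.28 × 65 = 18.2
Post-stratified estimate = 52.418 → 52.4%.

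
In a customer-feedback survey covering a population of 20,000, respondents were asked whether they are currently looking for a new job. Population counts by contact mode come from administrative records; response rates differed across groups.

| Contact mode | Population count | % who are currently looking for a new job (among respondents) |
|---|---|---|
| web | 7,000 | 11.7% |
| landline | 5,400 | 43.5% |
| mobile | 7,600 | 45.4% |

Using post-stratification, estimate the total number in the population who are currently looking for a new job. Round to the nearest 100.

6,600

Apply each group's respondent rate to its population count:
  web: 7,000 × 11.7% = 819
  landline: 5,400 × 43.5% = 2349
  mobile: 7,600 × 45.4% = 3450.4
Estimated total = 6618.4 → 6,600.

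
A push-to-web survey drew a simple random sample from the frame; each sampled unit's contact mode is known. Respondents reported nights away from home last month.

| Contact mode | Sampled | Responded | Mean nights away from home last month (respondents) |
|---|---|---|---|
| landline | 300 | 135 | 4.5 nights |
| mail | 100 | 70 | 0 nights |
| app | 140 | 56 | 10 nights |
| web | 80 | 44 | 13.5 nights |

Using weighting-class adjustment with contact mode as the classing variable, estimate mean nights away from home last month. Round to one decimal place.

6.2

Response rates by class: landline 135/300 = 45%, mail 70/100 = 70%, app 56/140 = 40%, web 44/80 = 55%.
Inverse-response-rate weighting restores each class to its sampled count, so class totals weight by n_sampled:
  landline: 300 × 4.5 = 1350
  mail: 100 × 0 = 0
  app: 140 × 10 = 1400
  web: 80 × 13.5 = 1080
Adjusted estimate = 3830 / 620 = 6.17742 → 6.2.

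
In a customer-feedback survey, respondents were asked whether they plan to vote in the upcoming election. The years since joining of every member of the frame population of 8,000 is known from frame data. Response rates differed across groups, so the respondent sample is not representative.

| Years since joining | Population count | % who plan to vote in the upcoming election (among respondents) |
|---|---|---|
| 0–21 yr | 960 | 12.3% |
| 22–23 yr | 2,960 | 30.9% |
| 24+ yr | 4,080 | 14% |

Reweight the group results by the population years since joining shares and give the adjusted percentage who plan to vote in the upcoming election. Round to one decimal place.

Post-stratification weights by population share, not respondent share:
  0–21 yr: (960/8,000) × 12.3 = 1.476
  22–23 yr: (2,960/8,000) × 30.9 = 11.433
  24+ yr: (4,080/8,000) × 14 = 7.14
Post-stratified estimate = 20.049 → 20.0%.

20.0%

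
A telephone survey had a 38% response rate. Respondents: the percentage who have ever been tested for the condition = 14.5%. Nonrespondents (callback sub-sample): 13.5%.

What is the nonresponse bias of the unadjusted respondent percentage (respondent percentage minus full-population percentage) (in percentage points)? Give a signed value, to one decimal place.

Nonresponse fraction = 1 − 0.38 = 0.62.
Bias = (nonresponse fraction) × (respondent percentage − nonrespondent percentage)
     = 0.62 × (14.5 − 13.5) = 0.62 × 1 = 0.62.

+0.6 percentage points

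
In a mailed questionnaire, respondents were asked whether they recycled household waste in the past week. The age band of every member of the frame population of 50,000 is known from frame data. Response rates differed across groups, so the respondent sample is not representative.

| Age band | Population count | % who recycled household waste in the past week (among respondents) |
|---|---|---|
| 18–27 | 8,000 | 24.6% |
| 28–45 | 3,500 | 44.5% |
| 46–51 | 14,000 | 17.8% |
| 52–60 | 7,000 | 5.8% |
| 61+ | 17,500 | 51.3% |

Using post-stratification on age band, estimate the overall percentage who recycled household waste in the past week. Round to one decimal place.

Weight each group's respondent value by its population share:
  18–27: (8,000/50,000) × 24.6 = 3.936
  28–45: (3,500/50,000) × 44.5 = 3.115
  46–51: (14,000/50,000) × 17.8 = 4.984
  52–60: (7,000/50,000) × 5.8 = 0.812
  61+: (17,500/50,000) × 51.3 = 17.955
Post-stratified estimate = 30.802 → 30.8%.

30.8%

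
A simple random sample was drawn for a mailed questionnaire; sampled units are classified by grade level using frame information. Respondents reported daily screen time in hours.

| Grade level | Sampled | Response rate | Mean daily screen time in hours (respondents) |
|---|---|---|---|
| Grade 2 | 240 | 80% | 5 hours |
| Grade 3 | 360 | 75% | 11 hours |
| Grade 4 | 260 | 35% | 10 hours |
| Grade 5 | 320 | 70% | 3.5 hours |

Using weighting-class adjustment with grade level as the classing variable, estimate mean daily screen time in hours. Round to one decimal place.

7.5

With weight = n_sampled/n_responded per class, the weighted class total is n_sampled:
  Grade 2: 240 × 5 = 1200
  Grade 3: 360 × 11 = 3960
  Grade 4: 260 × 10 = 2600
  Grade 5: 320 × 3.5 = 1120
Adjusted estimate = 8880 / 1,180 = 7.52542 → 7.5.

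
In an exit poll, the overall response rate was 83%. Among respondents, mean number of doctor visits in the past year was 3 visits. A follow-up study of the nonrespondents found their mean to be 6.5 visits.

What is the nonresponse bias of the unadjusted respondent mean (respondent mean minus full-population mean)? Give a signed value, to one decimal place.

Nonresponse fraction = 1 − 0.83 = 0.17.
Bias = (nonresponse fraction) × (respondent mean − nonrespondent mean)
     = 0.17 × (3 − 6.5) = 0.17 × -3.5 = -0.595.

-0.6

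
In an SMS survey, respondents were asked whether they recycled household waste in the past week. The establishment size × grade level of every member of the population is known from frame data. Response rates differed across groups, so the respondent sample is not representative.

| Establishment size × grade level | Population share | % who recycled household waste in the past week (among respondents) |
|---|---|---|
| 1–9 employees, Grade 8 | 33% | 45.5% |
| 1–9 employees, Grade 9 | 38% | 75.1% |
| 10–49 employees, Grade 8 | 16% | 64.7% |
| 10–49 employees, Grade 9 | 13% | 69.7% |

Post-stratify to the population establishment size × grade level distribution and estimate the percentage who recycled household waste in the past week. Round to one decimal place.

63.0%

Post-stratification weights by population share, not respondent share:
  1–9 employees, Grade 8: 0.33 × 45.5 = 15.015
  1–9 employees, Grade 9: 0.38 × 75.1 = 28.538
  10–49 employees, Grade 8: 0.16 × 64.7 = 10.352
  10–49 employees, Grade 9: 0.13 × 69.7 = 9.061
Post-stratified estimate = 62.966 → 63.0%.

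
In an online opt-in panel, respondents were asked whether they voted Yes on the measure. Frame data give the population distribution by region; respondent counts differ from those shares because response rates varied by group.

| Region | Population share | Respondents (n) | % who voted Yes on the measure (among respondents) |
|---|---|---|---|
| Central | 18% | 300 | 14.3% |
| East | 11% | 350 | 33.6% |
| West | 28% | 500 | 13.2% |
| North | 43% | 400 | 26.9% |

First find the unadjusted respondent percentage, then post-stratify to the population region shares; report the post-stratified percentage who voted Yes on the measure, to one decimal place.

Unadjusted (pooled respondent) estimate weights by respondent counts:
  (300/1550)×14.3 + (350/1550)×33.6 + (500/1550)×13.2 + (400/1550)×26.9 = 21.5548%
Post-stratified estimate weights by population shares:
  0.18×14.3 + 0.11×33.6 + 0.28×13.2 + 0.43×26.9 = 21.533%

21.5%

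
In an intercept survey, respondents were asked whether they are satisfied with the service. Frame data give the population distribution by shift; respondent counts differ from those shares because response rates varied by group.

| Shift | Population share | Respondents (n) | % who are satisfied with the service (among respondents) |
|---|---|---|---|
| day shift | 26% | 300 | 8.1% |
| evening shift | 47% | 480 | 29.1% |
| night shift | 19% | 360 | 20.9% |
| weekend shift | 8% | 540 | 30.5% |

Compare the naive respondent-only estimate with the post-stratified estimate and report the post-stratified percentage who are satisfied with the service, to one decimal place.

22.2%

Unadjusted (pooled respondent) estimate weights by respondent counts:
  (300/1680)×8.1 + (480/1680)×29.1 + (360/1680)×20.9 + (540/1680)×30.5 = 24.0429%
Post-stratifying to population shares instead:
  0.26×8.1 + 0.47×29.1 + 0.19×20.9 + 0.08×30.5 = 22.194%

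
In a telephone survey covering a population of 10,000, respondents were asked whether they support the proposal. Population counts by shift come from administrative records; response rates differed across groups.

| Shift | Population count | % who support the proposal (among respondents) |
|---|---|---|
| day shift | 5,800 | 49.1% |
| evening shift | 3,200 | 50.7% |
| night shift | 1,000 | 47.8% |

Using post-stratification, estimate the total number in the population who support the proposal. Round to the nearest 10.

4,950

Apply each group's respondent rate to its population count:
  day shift: 5,800 × 49.1% = 2847.8
  evening shift: 3,200 × 50.7% = 1622.4
  night shift: 1,000 × 47.8% = 478
Estimated total = 4948.2 → 4,950.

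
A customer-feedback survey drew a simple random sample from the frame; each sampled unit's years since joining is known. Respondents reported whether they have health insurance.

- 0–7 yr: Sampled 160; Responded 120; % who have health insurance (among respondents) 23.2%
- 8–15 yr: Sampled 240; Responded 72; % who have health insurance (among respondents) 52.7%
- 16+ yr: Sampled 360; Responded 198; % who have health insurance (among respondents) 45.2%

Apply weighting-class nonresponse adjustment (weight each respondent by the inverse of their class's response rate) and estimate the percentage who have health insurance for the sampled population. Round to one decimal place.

Class response rates: 0–7 yr 120/160 = 75%, 8–15 yr 72/240 = 30%, 16+ yr 198/360 = 55%.
Weighting each respondent by the inverse class response rate inflates each class back to its sampled size, so the class weight is n_sampled:
  0–7 yr: 160 × 23.2 = 3712
  8–15 yr: 240 × 52.7 = 12,648
  16+ yr: 360 × 45.2 = 16272
Adjusted estimate = 32,632 / 760 = 42.9368 → 42.9%.

42.9%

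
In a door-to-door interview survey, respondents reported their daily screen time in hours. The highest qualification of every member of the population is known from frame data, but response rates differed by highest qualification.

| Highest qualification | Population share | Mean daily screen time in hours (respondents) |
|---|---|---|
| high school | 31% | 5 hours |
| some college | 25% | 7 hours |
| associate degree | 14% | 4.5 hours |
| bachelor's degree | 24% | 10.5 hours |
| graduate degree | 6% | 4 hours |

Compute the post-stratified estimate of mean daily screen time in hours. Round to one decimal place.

6.7

Weight each group's respondent value by its population share:
  high school: 0.31 × 5 = 1.55
  some college: 0.25 × 7 = 1.75
  associate degree: 0.14 × 4.5 = 0.63
  bachelor's degree: 0.24 × 10.5 = 2.52
  graduate degree: 0.06 × 4 = 0.24
Post-stratified estimate = 6.69 → 6.7.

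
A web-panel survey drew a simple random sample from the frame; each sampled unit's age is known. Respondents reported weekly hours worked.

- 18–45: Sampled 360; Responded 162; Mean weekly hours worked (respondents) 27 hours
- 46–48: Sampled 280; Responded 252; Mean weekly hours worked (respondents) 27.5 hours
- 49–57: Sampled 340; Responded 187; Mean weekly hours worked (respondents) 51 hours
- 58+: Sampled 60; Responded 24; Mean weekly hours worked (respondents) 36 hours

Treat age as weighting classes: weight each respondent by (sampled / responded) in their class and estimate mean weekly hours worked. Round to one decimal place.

Class response rates: 18–45 162/360 = 45%, 46–48 252/280 = 90%, 49–57 187/340 = 55%, 58+ 24/60 = 40%.
Inverse-response-rate weighting restores each class to its sampled count, so class totals weight by n_sampled:
  18–45: 360 × 27 = 9720
  46–48: 280 × 27.5 = 7700
  49–57: 340 × 51 = 17,340
  58+: 60 × 36 = 2160
Adjusted estimate = 36,920 / 1,040 = 35.5 → 35.5.

35.5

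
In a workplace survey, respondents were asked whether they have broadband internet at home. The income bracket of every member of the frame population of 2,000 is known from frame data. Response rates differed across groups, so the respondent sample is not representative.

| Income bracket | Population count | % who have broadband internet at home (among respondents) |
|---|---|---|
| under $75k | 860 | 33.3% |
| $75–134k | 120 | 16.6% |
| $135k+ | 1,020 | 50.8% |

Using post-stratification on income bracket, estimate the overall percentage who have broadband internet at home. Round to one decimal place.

41.2%

Reweight to the known income bracket distribution:
  under $75k: (860/2,000) × 33.3 = 14.319
  $75–134k: (120/2,000) × 16.6 = 0.996
  $135k+: (1,020/2,000) × 50.8 = 25.908
Post-stratified estimate = 41.223 → 41.2%.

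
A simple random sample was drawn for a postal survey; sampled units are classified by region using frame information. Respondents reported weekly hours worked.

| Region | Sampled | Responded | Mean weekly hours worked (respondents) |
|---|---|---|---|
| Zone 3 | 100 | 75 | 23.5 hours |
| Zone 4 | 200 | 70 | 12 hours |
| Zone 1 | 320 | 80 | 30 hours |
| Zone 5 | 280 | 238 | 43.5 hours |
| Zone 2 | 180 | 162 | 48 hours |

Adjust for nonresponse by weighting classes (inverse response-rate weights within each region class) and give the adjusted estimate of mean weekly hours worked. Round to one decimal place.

Class response rates: Zone 3 75/100 = 75%, Zone 4 70/200 = 35%, Zone 1 80/320 = 25%, Zone 5 238/280 = 85%, Zone 2 162/180 = 90%.
Each respondent's weight = sampled/responded in their class; summing within a class gives n_sampled, so:
  Zone 3: 100 × 23.5 = 2350
  Zone 4: 200 × 12 = 2400
  Zone 1: 320 × 30 = 9600
  Zone 5: 280 × 43.5 = 12,180
  Zone 2: 180 × 48 = 8640
Adjusted estimate = 35,170 / 1,080 = 32.5648 → 32.6.

32.6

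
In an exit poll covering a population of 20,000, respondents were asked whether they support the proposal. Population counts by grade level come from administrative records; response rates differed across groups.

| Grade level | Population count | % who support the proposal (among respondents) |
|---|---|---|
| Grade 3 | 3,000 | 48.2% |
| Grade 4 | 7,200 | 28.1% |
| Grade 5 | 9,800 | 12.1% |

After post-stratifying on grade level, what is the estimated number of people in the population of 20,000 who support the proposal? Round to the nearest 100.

4,700

Each cell contributes its population count × the respondent rate:
  Grade 3: 3,000 × 48.2% = 1446
  Grade 4: 7,200 × 28.1% = 2023.2
  Grade 5: 9,800 × 12.1% = 1185.8
Estimated total = 4655 → 4,700.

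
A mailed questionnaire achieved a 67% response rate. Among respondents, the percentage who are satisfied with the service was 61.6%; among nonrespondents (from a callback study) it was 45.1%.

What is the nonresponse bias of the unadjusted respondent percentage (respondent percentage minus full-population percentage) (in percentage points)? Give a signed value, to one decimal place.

+5.4 percentage points

Nonresponse fraction = 1 − 0.67 = 0.33.
Bias = (nonresponse fraction) × (respondent percentage − nonrespondent percentage)
     = 0.33 × (61.6 − 45.1) = 0.33 × 16.5 = 5.445.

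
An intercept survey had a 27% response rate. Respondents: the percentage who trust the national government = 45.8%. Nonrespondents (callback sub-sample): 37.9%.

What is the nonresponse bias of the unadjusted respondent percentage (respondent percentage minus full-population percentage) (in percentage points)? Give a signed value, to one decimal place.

+5.8 percentage points

Nonresponse fraction = 1 − 0.27 = 0.73.
Bias = (nonresponse fraction) × (respondent percentage − nonrespondent percentage)
     = 0.73 × (45.8 − 37.9) = 0.73 × 7.9 = 5.767.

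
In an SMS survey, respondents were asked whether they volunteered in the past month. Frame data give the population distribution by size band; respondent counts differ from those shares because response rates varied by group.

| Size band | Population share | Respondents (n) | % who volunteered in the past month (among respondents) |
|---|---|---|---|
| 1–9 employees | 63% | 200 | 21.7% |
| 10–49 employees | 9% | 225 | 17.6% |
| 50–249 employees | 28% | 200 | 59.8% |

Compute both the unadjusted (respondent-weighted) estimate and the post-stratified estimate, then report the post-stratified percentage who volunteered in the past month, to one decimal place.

32.0%

Without adjustment, the pooled respondent share is:
  (200/625)×21.7 + (225/625)×17.6 + (200/625)×59.8 = 32.416%
Reweighting by population size band shares:
  0.63×21.7 + 0.09×17.6 + 0.28×59.8 = 31.999%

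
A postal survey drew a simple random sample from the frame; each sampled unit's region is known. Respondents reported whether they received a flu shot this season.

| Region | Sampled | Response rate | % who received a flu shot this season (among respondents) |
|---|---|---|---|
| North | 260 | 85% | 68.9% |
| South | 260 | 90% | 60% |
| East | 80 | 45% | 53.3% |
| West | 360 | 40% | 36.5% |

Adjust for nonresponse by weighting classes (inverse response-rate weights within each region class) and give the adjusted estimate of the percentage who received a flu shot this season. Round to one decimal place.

53.0%

Weighting each respondent by the inverse class response rate inflates each class back to its sampled size, so the class weight is n_sampled:
  North: 260 × 68.9 = 17,914
  South: 260 × 60 = 15,600
  East: 80 × 53.3 = 4264
  West: 360 × 36.5 = 13,140
Adjusted estimate = 50,918 / 960 = 53.0396 → 53.0%.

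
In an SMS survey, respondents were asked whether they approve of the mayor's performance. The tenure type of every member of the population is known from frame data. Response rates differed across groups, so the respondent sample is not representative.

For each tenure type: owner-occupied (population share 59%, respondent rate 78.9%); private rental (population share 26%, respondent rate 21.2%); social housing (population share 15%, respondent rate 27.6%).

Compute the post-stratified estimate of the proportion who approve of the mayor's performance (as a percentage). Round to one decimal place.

Reweight to the known tenure type distribution:
  owner-occupied: 0.59 × 78.9 = 46.551
  private rental: 0.26 × 21.2 = 5.512
  social housing: 0.15 × 27.6 = 4.14
Post-stratified estimate = 56.203 → 56.2%.

56.2%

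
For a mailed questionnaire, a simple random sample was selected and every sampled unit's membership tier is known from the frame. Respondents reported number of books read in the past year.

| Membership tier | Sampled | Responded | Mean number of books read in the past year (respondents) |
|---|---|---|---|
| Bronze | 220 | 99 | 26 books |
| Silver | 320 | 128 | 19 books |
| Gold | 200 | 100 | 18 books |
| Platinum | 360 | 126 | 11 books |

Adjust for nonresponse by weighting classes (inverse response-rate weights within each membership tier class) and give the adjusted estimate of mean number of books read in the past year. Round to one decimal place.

Response rates by class: Bronze 99/220 = 45%, Silver 128/320 = 40%, Gold 100/200 = 50%, Platinum 126/360 = 35%.
With weight = n_sampled/n_responded per class, the weighted class total is n_sampled:
  Bronze: 220 × 26 = 5720
  Silver: 320 × 19 = 6080
  Gold: 200 × 18 = 3600
  Platinum: 360 × 11 = 3960
Adjusted estimate = 19,360 / 1,100 = 17.6 → 17.6.

17.6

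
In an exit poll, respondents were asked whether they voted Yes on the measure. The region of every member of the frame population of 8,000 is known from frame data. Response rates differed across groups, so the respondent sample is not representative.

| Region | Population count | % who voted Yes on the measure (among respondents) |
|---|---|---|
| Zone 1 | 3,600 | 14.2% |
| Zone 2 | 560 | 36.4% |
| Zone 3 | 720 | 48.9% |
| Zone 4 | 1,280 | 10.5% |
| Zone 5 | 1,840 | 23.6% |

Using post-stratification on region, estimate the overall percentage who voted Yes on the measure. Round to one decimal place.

Weight each group's respondent value by its population share:
  Zone 1: (3,600/8,000) × 14.2 = 6.39
  Zone 2: (560/8,000) × 36.4 = 2.548
  Zone 3: (720/8,000) × 48.9 = 4.401
  Zone 4: (1,280/8,000) × 10.5 = 1.68
  Zone 5: (1,840/8,000) × 23.6 = 5.428
Post-stratified estimate = 20.447 → 20.4%.

20.4%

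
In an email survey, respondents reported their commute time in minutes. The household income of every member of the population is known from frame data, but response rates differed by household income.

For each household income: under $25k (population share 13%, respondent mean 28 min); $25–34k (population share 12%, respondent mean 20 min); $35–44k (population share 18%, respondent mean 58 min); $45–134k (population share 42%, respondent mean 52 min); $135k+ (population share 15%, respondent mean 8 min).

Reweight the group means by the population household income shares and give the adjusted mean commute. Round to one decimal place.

39.5

Reweight to the known household income distribution:
  under $25k: 0.13 × 28 = 3.64
  $25–34k: 0.12 × 20 = 2.4
  $35–44k: 0.18 × 58 = 10.44
  $45–134k: 0.42 × 52 = 21.84
  $135k+: 0.15 × 8 = 1.2
Post-stratified estimate = 39.52 → 39.5.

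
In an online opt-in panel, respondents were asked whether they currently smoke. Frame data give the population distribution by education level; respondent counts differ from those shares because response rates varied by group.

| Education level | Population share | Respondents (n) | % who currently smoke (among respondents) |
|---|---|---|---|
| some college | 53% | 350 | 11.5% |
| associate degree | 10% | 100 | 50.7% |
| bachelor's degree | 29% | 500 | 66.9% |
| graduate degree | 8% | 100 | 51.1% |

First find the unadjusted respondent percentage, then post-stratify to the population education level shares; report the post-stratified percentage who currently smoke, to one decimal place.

34.7%

Naive respondent-only estimate (weights = respondent counts):
  (350/1050)×11.5 + (100/1050)×50.7 + (500/1050)×66.9 + (100/1050)×51.1 = 45.3857%
Reweighting by population education level shares:
  0.53×11.5 + 0.1×50.7 + 0.29×66.9 + 0.08×51.1 = 34.654%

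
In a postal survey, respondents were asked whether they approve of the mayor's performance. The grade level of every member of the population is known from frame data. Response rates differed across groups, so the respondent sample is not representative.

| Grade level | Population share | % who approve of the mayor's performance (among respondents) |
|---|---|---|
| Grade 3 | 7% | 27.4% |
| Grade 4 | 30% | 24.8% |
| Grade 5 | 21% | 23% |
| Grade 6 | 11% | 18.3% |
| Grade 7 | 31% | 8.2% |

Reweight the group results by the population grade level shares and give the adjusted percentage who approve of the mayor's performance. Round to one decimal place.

18.7%

Reweight to the known grade level distribution:
  Grade 3: 0.07 × 27.4 = 1.918
  Grade 4: 0.3 × 24.8 = 7.44
  Grade 5: 0.21 × 23 = 4.83
  Grade 6: 0.11 × 18.3 = 2.013
  Grade 7: 0.31 × 8.2 = 2.542
Post-stratified estimate = 18.743 → 18.7%.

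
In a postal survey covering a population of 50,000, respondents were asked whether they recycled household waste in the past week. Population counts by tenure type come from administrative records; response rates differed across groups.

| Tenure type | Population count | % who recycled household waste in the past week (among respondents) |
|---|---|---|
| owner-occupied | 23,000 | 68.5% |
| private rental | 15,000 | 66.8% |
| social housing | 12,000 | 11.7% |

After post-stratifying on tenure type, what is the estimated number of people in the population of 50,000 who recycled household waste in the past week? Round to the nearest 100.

27,200

Apply each group's respondent rate to its population count:
  owner-occupied: 23,000 × 68.5% = 15,755
  private rental: 15,000 × 66.8% = 10,020
  social housing: 12,000 × 11.7% = 1404
Estimated total = 27,179 → 27,200.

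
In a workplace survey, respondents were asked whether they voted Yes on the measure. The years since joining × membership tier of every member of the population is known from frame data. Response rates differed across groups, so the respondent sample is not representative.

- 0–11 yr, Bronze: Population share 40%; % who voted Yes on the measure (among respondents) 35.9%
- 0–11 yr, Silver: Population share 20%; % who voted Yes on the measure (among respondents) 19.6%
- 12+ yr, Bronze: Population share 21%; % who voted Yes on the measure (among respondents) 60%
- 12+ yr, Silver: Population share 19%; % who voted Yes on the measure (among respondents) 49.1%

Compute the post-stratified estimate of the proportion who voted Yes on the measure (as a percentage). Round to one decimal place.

40.2%

Each cell contributes population-share × respondent value:
  0–11 yr, Bronze: 0.4 × 35.9 = 14.36
  0–11 yr, Silver: 0.2 × 19.6 = 3.92
  12+ yr, Bronze: 0.21 × 60 = 12.6
  12+ yr, Silver: 0.19 × 49.1 = 9.329
Post-stratified estimate = 40.209 → 40.2%.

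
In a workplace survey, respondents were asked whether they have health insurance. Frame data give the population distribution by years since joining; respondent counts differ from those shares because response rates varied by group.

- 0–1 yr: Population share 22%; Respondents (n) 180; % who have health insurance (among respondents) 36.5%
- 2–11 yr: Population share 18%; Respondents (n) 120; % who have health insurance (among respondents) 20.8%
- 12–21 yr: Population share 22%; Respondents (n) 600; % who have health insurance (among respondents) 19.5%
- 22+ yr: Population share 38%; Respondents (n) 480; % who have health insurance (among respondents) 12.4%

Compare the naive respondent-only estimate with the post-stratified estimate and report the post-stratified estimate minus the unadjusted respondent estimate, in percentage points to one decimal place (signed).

+1.4 percentage points

Without adjustment, the pooled respondent share is:
  (180/1380)×36.5 + (120/1380)×20.8 + (600/1380)×19.5 + (480/1380)×12.4 = 19.3609%
Post-stratified estimate weights by population shares:
  0.22×36.5 + 0.18×20.8 + 0.22×19.5 + 0.38×12.4 = 20.776%
Difference = 20.776 − 19.3609 = 1.4151 pp.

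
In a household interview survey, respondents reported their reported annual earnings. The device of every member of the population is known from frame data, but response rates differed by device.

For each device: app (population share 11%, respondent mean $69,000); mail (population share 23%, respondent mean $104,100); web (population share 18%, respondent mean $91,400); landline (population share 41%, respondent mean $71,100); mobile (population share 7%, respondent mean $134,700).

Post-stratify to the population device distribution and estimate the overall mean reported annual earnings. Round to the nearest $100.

$86,600

Weight each group's respondent value by its population share:
  app: 0.11 × 69,000 = 7590
  mail: 0.23 × 104,100 = 23,943
  web: 0.18 × 91,400 = 16,452
  landline: 0.41 × 71,100 = 29,151
  mobile: 0.07 × 134,700 = 9429
Post-stratified estimate = 86,565 → $86,600.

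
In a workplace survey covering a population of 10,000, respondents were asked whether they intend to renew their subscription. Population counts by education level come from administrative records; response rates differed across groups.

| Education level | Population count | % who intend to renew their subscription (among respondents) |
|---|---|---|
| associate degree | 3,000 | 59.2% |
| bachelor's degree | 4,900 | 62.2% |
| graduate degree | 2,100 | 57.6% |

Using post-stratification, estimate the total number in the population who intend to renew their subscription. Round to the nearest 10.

Each cell contributes its population count × the respondent rate:
  associate degree: 3,000 × 59.2% = 1776
  bachelor's degree: 4,900 × 62.2% = 3047.8
  graduate degree: 2,100 × 57.6% = 1209.6
Estimated total = 6033.4 → 6,030.

6,030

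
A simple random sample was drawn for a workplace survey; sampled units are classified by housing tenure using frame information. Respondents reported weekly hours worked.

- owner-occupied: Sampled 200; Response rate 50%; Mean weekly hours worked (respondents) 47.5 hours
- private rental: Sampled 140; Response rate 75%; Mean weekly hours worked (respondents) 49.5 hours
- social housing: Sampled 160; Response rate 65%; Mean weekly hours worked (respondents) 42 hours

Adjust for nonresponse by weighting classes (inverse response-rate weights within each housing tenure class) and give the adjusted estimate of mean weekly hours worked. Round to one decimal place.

46.3

Inverse-response-rate weighting restores each class to its sampled count, so class totals weight by n_sampled:
  owner-occupied: 200 × 47.5 = 9500
  private rental: 140 × 49.5 = 6930
  social housing: 160 × 42 = 6720
Adjusted estimate = 23,150 / 500 = 46.3 → 46.3.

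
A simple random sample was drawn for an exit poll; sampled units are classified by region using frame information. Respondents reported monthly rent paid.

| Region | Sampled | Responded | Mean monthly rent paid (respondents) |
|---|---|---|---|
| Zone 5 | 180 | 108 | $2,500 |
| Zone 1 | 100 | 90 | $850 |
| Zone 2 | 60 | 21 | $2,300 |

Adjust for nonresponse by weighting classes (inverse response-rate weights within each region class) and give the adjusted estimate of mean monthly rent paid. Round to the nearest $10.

$1,980

Class response rates: Zone 5 108/180 = 60%, Zone 1 90/100 = 90%, Zone 2 21/60 = 35%.
With weight = n_sampled/n_responded per class, the weighted class total is n_sampled:
  Zone 5: 180 × 2500 = 450,000
  Zone 1: 100 × 850 = 85,000
  Zone 2: 60 × 2300 = 138,000
Adjusted estimate = 673,000 / 340 = 1979.41 → $1,980.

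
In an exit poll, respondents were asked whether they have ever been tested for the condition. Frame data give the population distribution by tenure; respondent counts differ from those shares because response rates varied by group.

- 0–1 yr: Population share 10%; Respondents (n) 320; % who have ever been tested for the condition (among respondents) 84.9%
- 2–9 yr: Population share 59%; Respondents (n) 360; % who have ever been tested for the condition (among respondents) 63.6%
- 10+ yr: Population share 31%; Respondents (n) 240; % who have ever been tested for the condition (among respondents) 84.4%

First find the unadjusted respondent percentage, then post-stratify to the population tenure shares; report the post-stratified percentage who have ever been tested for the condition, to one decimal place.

72.2%

Naive respondent-only estimate (weights = respondent counts):
  (320/920)×84.9 + (360/920)×63.6 + (240/920)×84.4 = 76.4348%
Post-stratifying to population shares instead:
  0.1×84.9 + 0.59×63.6 + 0.31×84.4 = 72.178%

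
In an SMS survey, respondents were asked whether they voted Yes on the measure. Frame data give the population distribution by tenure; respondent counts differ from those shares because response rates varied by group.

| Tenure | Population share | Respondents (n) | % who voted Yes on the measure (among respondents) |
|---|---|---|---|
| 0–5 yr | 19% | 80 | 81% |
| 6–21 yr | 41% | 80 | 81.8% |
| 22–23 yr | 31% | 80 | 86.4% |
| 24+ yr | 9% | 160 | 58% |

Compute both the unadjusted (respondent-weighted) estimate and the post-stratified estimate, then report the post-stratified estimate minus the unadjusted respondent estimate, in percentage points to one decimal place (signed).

+7.9 percentage points

Naive respondent-only estimate (weights = respondent counts):
  (80/400)×81 + (80/400)×81.8 + (80/400)×86.4 + (160/400)×58 = 73.04%
Reweighting by population tenure shares:
  0.19×81 + 0.41×81.8 + 0.31×86.4 + 0.09×58 = 80.932%
Difference = 80.932 − 73.04 = 7.892 pp.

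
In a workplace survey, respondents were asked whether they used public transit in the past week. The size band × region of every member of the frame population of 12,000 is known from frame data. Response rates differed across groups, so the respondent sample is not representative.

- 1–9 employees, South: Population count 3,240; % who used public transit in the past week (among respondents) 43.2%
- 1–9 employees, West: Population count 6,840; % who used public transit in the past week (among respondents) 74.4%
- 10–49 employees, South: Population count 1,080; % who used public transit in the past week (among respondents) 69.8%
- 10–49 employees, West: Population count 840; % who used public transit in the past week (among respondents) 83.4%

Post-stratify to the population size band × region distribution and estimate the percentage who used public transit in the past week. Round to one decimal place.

66.2%

Post-stratification weights by population share, not respondent share:
  1–9 employees, South: (3,240/12,000) × 43.2 = 11.664
  1–9 employees, West: (6,840/12,000) × 74.4 = 42.408
  10–49 employees, South: (1,080/12,000) × 69.8 = 6.282
  10–49 employees, West: (840/12,000) × 83.4 = 5.838
Post-stratified estimate = 66.192 → 66.2%.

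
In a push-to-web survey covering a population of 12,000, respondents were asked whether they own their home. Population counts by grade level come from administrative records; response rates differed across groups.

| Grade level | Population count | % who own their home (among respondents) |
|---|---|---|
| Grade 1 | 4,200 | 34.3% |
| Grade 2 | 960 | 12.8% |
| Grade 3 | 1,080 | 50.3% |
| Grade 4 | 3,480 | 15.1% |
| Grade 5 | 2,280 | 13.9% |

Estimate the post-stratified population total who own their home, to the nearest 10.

Estimated count per cell = population count × respondent percentage:
  Grade 1: 4,200 × 34.3% = 1440.6
  Grade 2: 960 × 12.8% = 122.88
  Grade 3: 1,080 × 50.3% = 543.24
  Grade 4: 3,480 × 15.1% = 525.48
  Grade 5: 2,280 × 13.9% = 316.92
Estimated total = 2949.12 → 2,950.

2,950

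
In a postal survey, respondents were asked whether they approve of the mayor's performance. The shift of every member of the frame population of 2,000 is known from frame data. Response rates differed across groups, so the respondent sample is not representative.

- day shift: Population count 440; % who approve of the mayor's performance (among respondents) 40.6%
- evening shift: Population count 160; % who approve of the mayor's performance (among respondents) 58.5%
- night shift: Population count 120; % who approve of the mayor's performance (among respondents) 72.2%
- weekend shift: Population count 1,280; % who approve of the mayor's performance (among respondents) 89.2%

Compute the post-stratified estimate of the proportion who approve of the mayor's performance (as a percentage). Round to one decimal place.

75.0%

Reweight to the known shift distribution:
  day shift: (440/2,000) × 40.6 = 8.932
  evening shift: (160/2,000) × 58.5 = 4.68
  night shift: (120/2,000) × 72.2 = 4.332
  weekend shift: (1,280/2,000) × 89.2 = 57.088
Post-stratified estimate = 75.032 → 75.0%.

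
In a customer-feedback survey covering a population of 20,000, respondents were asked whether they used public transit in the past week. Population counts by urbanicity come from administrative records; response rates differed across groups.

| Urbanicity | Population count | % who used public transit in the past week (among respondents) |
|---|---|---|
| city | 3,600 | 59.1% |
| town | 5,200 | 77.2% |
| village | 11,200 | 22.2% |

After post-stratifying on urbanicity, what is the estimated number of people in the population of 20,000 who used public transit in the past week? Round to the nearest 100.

Each cell contributes its population count × the respondent rate:
  city: 3,600 × 59.1% = 2127.6
  town: 5,200 × 77.2% = 4014.4
  village: 11,200 × 22.2% = 2486.4
Estimated total = 8628.4 → 8,600.

8,600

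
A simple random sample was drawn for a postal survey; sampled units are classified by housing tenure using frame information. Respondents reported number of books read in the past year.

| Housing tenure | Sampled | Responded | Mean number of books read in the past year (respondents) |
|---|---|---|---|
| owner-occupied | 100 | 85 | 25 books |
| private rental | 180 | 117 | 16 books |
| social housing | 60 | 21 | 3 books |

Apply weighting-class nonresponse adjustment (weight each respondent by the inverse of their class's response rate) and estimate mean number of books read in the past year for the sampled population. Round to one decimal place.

Class response rates: owner-occupied 85/100 = 85%, private rental 117/180 = 65%, social housing 21/60 = 35%.
With weight = n_sampled/n_responded per class, the weighted class total is n_sampled:
  owner-occupied: 100 × 25 = 2500
  private rental: 180 × 16 = 2880
  social housing: 60 × 3 = 180
Adjusted estimate = 5560 / 340 = 16.3529 → 16.4.

16.4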